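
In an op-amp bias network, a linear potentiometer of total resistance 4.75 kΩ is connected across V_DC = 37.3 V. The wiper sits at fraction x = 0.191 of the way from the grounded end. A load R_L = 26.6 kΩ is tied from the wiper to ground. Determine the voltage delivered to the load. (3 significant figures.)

V_out ≈ 6.93 V

The pot divides into 3.843 kΩ above the wiper and 0.9073 kΩ below.
Lower segment in parallel with the load: 0.9073 ‖ 26.6 = 0.8773 kΩ.
Then V_out = V_DC · 0.8773/(3.843 + 0.8773) = 6.933 V.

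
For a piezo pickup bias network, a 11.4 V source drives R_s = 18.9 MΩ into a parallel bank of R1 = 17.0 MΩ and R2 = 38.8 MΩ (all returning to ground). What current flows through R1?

I ≈ 0.258 µA

Combine the parallel branches: R_p = (1/17.0 + 1/38.8)⁻¹ = 11.82 MΩ.
Node voltage V_A = V_supply · R_p/(R_s + R_p) = 11.4 × 0.3848 = 4.387 V.
Branch current I = V_A/R1 = 4.387/17.0 = 0.2580 µA.
(Check via current divider: I_total = 0.3711 µA; share G_k/ΣG = 0.6953 → same result.)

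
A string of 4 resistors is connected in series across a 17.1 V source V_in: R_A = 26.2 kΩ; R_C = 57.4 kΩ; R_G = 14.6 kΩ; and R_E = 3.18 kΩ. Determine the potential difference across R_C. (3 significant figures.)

Series total: ΣR = 26.2 + 57.4 + 14.6 + 3.18 = 101.4 kΩ.
V = V_in · R/ΣR = 17.1 × 0.5662 = 9.682 V.

V ≈ 9.68 V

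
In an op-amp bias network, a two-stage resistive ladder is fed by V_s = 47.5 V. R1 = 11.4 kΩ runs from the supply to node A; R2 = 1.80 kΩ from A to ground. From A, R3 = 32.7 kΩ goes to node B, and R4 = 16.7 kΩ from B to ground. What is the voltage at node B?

The second stage (R3 + R4 = 49.40 kΩ) loads node A in parallel with R2.
Effective lower resistance at A: R2 ‖ 49.40 = 1.737 kΩ.
So V_A = 47.5 × 0.1322 = 6.280 V.
Stage 2 is unloaded, so V_B = V_A · R4/(R3+R4) = 6.280 × 16.7/49.40 = 2.123 V.

V_B ≈ 2.12 V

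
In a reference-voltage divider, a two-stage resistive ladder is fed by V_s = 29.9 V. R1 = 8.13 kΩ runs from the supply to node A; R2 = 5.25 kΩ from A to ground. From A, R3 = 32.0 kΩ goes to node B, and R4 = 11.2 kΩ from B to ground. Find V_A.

The second stage (R3 + R4 = 43.20 kΩ) loads node A in parallel with R2.
Effective lower resistance at A: R2 ‖ 43.20 = 4.681 kΩ.
First divider: V_A = V_s · 4.681/(8.13 + 4.681) = 10.93 V.

V_A ≈ 10.9 V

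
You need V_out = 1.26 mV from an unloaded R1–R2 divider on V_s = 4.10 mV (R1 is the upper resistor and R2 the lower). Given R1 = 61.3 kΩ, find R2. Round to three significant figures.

The divider ratio is R2/(R1+R2) = 1.26/4.10 = 0.3073.
So R2 = R1 · V_out/(V_s − V_out) = 61.3 × 1.26/(4.10 − 1.26) = 61.3 × 0.4437 = 27.20 kΩ.

R2 ≈ 27.2 kΩ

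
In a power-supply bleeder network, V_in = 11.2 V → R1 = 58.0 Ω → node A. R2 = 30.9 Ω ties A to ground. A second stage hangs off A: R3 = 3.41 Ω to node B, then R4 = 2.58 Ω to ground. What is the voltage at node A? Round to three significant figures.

Looking into the second stage from A: R3 + R4 = 5.990 Ω appears in parallel with R2.
Effective lower resistance at A: R2 ‖ 5.990 = 5.017 Ω.
V_A = 11.2 × 5.017/(58.0 + 5.017) = 0.8917 V.

V_A ≈ 0.892 V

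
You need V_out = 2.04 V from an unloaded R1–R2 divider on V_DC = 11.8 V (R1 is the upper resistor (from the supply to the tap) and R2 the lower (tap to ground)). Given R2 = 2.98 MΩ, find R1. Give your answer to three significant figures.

The divider ratio is R2/(R1+R2) = 2.04/11.8 = 0.1729.
So R1 = R2 · (V_DC/V_out − 1) = 2.98 × (11.8/2.04 − 1) = 2.98 × 4.784 = 14.26 MΩ.

R1 ≈ 14.3 MΩ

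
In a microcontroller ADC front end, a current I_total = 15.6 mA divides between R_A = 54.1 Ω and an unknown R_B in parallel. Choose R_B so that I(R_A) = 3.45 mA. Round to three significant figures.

The fraction through R_A equals R_B/(R_A+R_B).
With f = 0.2212, R_B = R_A · f/(1−f) = 54.1 × 0.2840 = 15.36 Ω.

R_B ≈ 15.4 Ω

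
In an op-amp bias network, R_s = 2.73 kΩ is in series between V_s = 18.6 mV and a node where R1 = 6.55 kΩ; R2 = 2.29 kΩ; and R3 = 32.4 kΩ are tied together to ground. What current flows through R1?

I ≈ 1.05 µA

Parallel bank: R_p = 1/(1/6.55 + 1/2.29 + 1/32.4) = 1.612 kΩ.
V_A = 18.6 × 1.612/4.342 = 6.906 mV.
Branch current I = V_A/R1 = 6.906/6.55 = 1.054 µA.
(Check via current divider: I_total = 4.283 µA; share G_k/ΣG = 0.2462 → same result.)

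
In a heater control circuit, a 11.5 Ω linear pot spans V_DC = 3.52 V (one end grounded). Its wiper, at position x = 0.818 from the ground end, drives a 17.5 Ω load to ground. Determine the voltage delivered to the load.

Split the track: R_lower = x·R_p = 9.407 Ω, R_upper = (1−x)·R_p = 2.093 Ω.
(x·R_p) ‖ R_L = 6.118 Ω.
Loaded-divider output: V_out = 3.52 × 0.7451 = 2.623 V.

V_out ≈ 2.62 V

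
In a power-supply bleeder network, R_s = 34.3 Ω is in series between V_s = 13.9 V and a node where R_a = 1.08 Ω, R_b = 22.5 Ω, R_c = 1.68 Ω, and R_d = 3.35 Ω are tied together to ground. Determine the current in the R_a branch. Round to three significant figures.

I ≈ 0.198 A

Equivalent of the parallel group: R_p = 0.5364 Ω.
V_A by voltage divider: V_A = 13.9 × 0.5364/(34.3 + 0.5364) = 0.2140 V.
Branch current I = V_A/R_a = 0.2140/1.08 = 0.1982 A.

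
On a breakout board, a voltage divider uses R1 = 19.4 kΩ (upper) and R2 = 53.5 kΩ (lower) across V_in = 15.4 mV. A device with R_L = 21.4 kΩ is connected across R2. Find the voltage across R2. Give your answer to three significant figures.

The load sits in parallel with R2, giving an effective lower resistance R2' = R2·R_L/(R2+R_L) = 15.29 kΩ.
Now apply the divider: V_out = 15.4 × 0.4407 = 6.787 mV.
(Unloaded it would be 11.3 mV; the load pulls it down.)

V_out ≈ 6.79 mV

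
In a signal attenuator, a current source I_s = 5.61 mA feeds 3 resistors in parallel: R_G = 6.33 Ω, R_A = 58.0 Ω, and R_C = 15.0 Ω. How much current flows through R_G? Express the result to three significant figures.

Conductances: ΣG = 1/6.33 + 1/58.0 + 1/15.0 = 0.2419 (1/Ω).
Current divider: I(R_G) = I_s · G_k/ΣG = 5.61 × (0.1580/0.2419) = 5.61 × 0.6531 = 3.664 mA.

I ≈ 3.66 mA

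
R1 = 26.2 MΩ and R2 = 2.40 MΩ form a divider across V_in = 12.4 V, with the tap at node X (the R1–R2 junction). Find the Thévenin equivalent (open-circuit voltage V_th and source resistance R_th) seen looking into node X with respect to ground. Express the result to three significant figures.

V_th is the unloaded tap voltage: V_in · R2/(R1+R2) = 12.4 × 0.08392 = 1.041 V.
Looking into X with the source shorted: R_th = R1·R2/(R1+R2) = 26.20 × 2.40/28.60 = 2.199 MΩ.

V_th ≈ 1.04 V, R_th ≈ 2.20 MΩ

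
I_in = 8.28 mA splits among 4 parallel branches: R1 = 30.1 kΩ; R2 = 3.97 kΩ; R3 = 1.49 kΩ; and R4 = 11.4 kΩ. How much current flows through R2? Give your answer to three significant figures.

Total conductance ΣG = 1/30.1 + 1/3.97 + 1/1.49 + 1/11.4 = 1.044 (units of 1/kΩ).
Current divider: I(R2) = I_in · G_k/ΣG = 8.28 × (0.2519/1.044) = 8.28 × 0.2413 = 1.998 mA.

I ≈ 2.00 mA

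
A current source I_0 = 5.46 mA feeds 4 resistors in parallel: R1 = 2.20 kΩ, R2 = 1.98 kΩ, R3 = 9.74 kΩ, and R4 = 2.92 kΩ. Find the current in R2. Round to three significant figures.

I ≈ 1.96 mA

ΣG = 1/2.20 + 1/1.98 + 1/9.74 + 1/2.92 = 1.405.
Current divider: I(R2) = I_0 · G_k/ΣG = 5.46 × (0.5051/1.405) = 5.46 × 0.3595 = 1.963 mA.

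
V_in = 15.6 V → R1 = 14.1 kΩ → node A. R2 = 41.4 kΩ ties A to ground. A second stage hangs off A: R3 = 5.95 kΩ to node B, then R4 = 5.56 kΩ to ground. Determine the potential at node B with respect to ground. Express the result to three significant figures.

Looking into the second stage from A: R3 + R4 = 11.51 kΩ appears in parallel with R2.
R2 ‖ (R3+R4) = 9.006 kΩ.
So V_A = 15.6 × 0.3898 = 6.080 V.
V_B = V_A × 0.4831 = 2.937 V.

V_B ≈ 2.94 V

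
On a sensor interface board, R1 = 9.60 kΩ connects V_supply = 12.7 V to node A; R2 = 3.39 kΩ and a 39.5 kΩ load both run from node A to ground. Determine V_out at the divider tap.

First combine the lower leg with the load: R2 ‖ R_L = 3.122 kΩ.
Now apply the divider: V_out = 12.7 × 0.2454 = 3.117 V.
(Unloaded it would be 3.31 V; the load pulls it down.)

V_out ≈ 3.12 V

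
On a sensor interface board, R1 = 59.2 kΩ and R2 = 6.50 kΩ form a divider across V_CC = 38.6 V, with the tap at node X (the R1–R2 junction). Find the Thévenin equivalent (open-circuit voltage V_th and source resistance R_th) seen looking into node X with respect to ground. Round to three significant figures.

V_th ≈ 3.82 V, R_th ≈ 5.86 kΩ

V_th is the unloaded tap voltage: V_CC · R2/(R1+R2) = 38.6 × 0.09893 = 3.819 V.
Looking into X with the source shorted: R_th = R1·R2/(R1+R2) = 59.20 × 6.50/65.70 = 5.857 kΩ.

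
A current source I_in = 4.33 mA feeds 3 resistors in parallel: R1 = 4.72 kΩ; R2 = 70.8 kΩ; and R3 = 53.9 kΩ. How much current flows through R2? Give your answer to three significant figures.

I ≈ 0.250 mA

ΣG = 1/4.72 + 1/70.8 + 1/53.9 = 0.2445.
R2 takes the fraction G_k/ΣG = 0.01412/0.2445 = 0.05776, so I = 4.33 × 0.05776 = 0.2501 mA.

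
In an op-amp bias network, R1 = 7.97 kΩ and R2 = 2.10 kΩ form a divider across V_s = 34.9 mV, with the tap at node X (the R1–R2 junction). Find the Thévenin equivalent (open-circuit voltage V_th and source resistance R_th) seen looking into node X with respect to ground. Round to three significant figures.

V_th ≈ 7.28 mV, R_th ≈ 1.66 kΩ

V_th is the unloaded tap voltage: V_s · R2/(R1+R2) = 34.9 × 0.2085 = 7.278 mV.
Zeroing V_s shorts the top of R1 to ground, so R_th = R1 ‖ R2 = 1.662 kΩ.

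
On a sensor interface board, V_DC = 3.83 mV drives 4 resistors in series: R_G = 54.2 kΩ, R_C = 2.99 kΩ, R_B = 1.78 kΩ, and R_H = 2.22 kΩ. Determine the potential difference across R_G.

Series total: ΣR = 54.2 + 2.99 + 1.78 + 2.22 = 61.19 kΩ.
V = V_DC · R/ΣR = 3.83 × 0.8858 = 3.392 mV.

V ≈ 3.39 mV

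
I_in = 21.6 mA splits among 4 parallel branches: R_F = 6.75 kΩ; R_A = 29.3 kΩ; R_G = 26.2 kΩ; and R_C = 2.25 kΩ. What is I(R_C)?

I ≈ 14.4 mA

Conductances: ΣG = 1/6.75 + 1/29.3 + 1/26.2 + 1/2.25 = 0.6649 (1/kΩ).
By the current-divider rule, I = I_in · G_k/ΣG = 21.6 × 0.6684 = 14.44 mA.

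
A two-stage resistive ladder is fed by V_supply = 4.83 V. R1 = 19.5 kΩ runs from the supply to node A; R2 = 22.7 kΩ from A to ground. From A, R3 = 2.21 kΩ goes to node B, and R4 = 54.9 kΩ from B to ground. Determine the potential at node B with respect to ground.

V_B ≈ 2.11 V

Looking into the second stage from A: R3 + R4 = 57.11 kΩ appears in parallel with R2.
Effective lower resistance at A: R2 ‖ 57.11 = 16.24 kΩ.
V_A = 4.83 × 16.24/(19.5 + 16.24) = 2.195 V.
V_B = V_A × 0.9613 = 2.110 V.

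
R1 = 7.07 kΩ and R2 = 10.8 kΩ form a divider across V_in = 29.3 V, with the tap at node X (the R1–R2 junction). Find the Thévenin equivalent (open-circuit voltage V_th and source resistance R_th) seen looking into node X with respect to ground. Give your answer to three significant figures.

V_th ≈ 17.7 V, R_th ≈ 4.27 kΩ

Open-circuit (no load on X): V_th = V_in · R2/(R1 + R2) = 29.3 × 10.8/(7.070 + 10.8) = 17.71 V.
Looking into X with the source shorted: R_th = R1·R2/(R1+R2) = 7.070 × 10.8/17.87 = 4.273 kΩ.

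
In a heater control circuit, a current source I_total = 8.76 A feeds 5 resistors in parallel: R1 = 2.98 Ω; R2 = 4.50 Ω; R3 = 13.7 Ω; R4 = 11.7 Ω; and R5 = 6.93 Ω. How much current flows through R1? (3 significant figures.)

Conductances: ΣG = 1/2.98 + 1/4.50 + 1/13.7 + 1/11.7 + 1/6.93 = 0.8606 (1/Ω).
Current divider: I(R1) = I_total · G_k/ΣG = 8.76 × (0.3356/0.8606) = 8.76 × 0.3899 = 3.416 A.

I ≈ 3.42 A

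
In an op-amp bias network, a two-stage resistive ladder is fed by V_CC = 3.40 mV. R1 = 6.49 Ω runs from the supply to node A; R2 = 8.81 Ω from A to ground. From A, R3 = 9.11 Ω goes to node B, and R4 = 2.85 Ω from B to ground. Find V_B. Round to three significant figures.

V_B ≈ 0.355 mV

The second stage (R3 + R4 = 11.96 Ω) loads node A in parallel with R2.
R2 ‖ (R3+R4) = 5.073 Ω.
First divider: V_A = V_CC · 5.073/(6.49 + 5.073) = 1.492 mV.
Then the unloaded second divider: V_B = V_A × R4/(R3+R4) = 1.492 × 0.2383 = 0.3555 mV.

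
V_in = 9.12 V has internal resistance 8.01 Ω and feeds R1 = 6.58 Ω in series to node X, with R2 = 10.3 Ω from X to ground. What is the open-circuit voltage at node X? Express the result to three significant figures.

V_th ≈ 3.77 V

R1' = 8.01 + 6.58 = 14.59 Ω (source resistance + R1).
With X open, the divider is unloaded: V_th = 9.12 × 10.3/24.89 = 3.774 V.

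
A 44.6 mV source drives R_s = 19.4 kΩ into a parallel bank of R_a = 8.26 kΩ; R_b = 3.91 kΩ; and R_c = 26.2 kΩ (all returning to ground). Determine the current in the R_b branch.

I ≈ 1.26 µA

Equivalent of the parallel group: R_p = 2.410 kΩ.
V_A by voltage divider: V_A = 44.6 × 2.410/(19.4 + 2.410) = 4.928 mV.
Branch current I = V_A/R_b = 4.928/3.91 = 1.260 µA.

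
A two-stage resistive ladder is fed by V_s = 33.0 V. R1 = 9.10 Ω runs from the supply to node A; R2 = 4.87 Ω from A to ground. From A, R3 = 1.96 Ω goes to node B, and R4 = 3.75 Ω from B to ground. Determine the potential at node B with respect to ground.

V_B ≈ 4.86 V

Looking into the second stage from A: R3 + R4 = 5.710 Ω appears in parallel with R2.
R2 ‖ (R3+R4) = 2.628 Ω.
V_A = 33.0 × 2.628/(9.10 + 2.628) = 7.395 V.
V_B = V_A × 0.6567 = 4.857 V.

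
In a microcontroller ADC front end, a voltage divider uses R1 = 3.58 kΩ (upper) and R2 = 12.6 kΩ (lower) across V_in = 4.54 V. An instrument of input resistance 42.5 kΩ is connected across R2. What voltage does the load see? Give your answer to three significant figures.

R2 ‖ R_L = (12.6 × 42.5)/(12.6 + 42.5) = 9.719 kΩ.
Now apply the divider: V_out = 4.54 × 0.7308 = 3.318 V.

V_out ≈ 3.32 V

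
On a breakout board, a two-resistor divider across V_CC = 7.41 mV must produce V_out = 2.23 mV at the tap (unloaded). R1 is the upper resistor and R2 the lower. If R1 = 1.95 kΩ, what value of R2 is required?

Required fraction k = V_out/V_CC = 0.3009.
R2 = R1 · 0.3009/(1 − 0.3009) = 0.8395 kΩ.

R2 ≈ 0.839 kΩ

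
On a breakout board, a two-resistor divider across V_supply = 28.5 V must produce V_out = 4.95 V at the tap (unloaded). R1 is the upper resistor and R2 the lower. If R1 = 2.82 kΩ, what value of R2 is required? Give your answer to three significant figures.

R2 ≈ 0.593 kΩ

Required fraction k = V_out/V_supply = 0.1737.
So R2 = R1 · V_out/(V_supply − V_out) = 2.82 × 4.95/(28.5 − 4.95) = 2.82 × 0.2102 = 0.5927 kΩ.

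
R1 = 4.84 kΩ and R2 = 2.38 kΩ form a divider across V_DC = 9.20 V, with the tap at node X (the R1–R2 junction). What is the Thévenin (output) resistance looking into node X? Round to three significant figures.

With V_DC suppressed (replaced by a short), R_th = R1 ‖ R2 = (4.840 × 2.38)/(4.840 + 2.38) = 1.595 kΩ.

R_th ≈ 1.60 kΩ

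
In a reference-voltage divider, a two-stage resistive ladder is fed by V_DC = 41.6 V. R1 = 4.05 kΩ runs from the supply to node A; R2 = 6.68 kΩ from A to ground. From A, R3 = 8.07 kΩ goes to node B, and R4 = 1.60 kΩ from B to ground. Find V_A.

V_A ≈ 20.5 V

The second stage (R3 + R4 = 9.670 kΩ) loads node A in parallel with R2.
R2 ‖ (R3+R4) = 3.951 kΩ.
First divider: V_A = V_DC · 3.951/(4.05 + 3.951) = 20.54 V.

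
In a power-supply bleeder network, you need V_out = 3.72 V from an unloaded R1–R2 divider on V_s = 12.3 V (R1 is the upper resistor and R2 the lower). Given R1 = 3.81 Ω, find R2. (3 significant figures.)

Required fraction k = V_out/V_s = 0.3024.
R2 = R1 · 0.3024/(1 − 0.3024) = 1.652 Ω.

R2 ≈ 1.65 Ω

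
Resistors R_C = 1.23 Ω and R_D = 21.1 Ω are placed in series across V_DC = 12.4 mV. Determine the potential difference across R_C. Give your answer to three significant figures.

V ≈ 0.683 mV

Total series resistance ΣR = 1.23 + 21.1 = 22.33 Ω.
V = V_DC · R/ΣR = 12.4 × 0.05508 = 0.6830 mV.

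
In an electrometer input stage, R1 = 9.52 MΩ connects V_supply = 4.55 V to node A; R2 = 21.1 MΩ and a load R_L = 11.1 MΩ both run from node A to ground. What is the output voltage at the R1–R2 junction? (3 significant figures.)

R2 ‖ R_L = (21.1 × 11.1)/(21.1 + 11.1) = 7.274 MΩ.
Voltage divider with the loaded lower leg: V_out = 4.55 × 7.274/(9.52 + 7.274) = 4.55 × 0.4331 = 1.971 V.

V_out ≈ 1.97 V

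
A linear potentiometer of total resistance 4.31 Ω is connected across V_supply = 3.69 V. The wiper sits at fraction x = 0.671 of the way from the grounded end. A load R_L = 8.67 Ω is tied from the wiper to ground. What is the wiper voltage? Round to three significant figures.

Lower segment x·R_p = 2.892 Ω; upper segment (1−x)·R_p = 1.418 Ω.
Lower segment in parallel with the load: 2.892 ‖ 8.67 = 2.169 Ω.
Then V_out = V_supply · 2.169/(1.418 + 2.169) = 2.231 V.
(Unloaded: V_out = x·V_supply = 2.48 V.)

V_out ≈ 2.23 V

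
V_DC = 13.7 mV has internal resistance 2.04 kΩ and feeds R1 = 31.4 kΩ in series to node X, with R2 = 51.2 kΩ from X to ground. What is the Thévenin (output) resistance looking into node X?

R_th ≈ 20.2 kΩ

R1' = 2.04 + 31.4 = 33.44 kΩ (source resistance + R1).
Looking into X with the source shorted: R_th = R1'·R2/(R1'+R2) = 33.44 × 51.2/84.64 = 20.23 kΩ.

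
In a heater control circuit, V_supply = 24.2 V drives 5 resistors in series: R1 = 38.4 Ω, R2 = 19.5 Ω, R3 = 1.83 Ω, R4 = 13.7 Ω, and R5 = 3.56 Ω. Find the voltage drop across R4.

Series total: ΣR = 38.4 + 19.5 + 1.83 + 13.7 + 3.56 = 76.99 Ω.
Voltage divider: V = V_supply · (13.70 / 76.99) = 24.2 × 0.1779 = 4.306 V.

V ≈ 4.31 V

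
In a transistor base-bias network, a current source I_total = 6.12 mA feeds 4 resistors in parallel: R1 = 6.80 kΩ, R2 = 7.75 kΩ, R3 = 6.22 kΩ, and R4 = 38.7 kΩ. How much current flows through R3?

I ≈ 2.13 mA

ΣG = 1/6.80 + 1/7.75 + 1/6.22 + 1/38.7 = 0.4627.
R3 takes the fraction G_k/ΣG = 0.1608/0.4627 = 0.3475, so I = 6.12 × 0.3475 = 2.126 mA.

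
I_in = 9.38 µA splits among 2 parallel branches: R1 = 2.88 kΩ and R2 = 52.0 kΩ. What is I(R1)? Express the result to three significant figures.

Two-branch current divider: I_k = I_in · R_other/(R_1 + R_2).
I(R1) = 9.38 × 52.0/(2.88 + 52.0) = 9.38 × 0.9475 = 8.888 µA.

I ≈ 8.89 µA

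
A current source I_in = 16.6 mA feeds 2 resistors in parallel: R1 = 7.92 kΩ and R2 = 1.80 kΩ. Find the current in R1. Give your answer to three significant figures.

For two parallel branches, I_k = I_in · (other R)/(sum of R).
So I = 16.6 × 1.80/9.720 = 3.074 mA.

I ≈ 3.07 mA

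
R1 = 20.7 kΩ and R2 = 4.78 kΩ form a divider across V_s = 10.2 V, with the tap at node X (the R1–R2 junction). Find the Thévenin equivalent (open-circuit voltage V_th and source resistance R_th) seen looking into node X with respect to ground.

V_th ≈ 1.91 V, R_th ≈ 3.88 kΩ

With X open, the divider is unloaded: V_th = 10.2 × 4.78/25.48 = 1.914 V.
Zeroing V_s shorts the top of R1 to ground, so R_th = R1 ‖ R2 = 3.883 kΩ.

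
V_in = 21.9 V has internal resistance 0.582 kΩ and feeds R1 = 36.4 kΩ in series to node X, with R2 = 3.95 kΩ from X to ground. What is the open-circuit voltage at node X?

R1' = 0.582 + 36.4 = 36.98 kΩ (source resistance + R1).
Open-circuit (no load on X): V_th = V_in · R2/(R1' + R2) = 21.9 × 3.95/(36.98 + 3.95) = 2.113 V.

V_th ≈ 2.11 V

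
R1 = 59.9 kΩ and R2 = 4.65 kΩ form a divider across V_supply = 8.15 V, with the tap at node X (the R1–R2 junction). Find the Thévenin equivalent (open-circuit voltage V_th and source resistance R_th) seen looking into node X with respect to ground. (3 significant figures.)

V_th ≈ 0.587 V, R_th ≈ 4.32 kΩ

V_th is the unloaded tap voltage: V_supply · R2/(R1+R2) = 8.15 × 0.07204 = 0.5871 V.
With V_supply suppressed (replaced by a short), R_th = R1 ‖ R2 = (59.90 × 4.65)/(59.90 + 4.65) = 4.315 kΩ.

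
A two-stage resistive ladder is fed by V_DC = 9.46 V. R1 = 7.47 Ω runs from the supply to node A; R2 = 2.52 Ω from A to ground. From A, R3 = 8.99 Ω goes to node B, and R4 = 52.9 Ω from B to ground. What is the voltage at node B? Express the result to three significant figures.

Node A sees R2 in parallel with the series input of stage 2, R3 + R4 = 61.89 Ω.
R2 ‖ (R3+R4) = 2.421 Ω.
So V_A = 9.46 × 0.2448 = 2.316 V.
Then the unloaded second divider: V_B = V_A × R4/(R3+R4) = 2.316 × 0.8547 = 1.979 V.

V_B ≈ 1.98 V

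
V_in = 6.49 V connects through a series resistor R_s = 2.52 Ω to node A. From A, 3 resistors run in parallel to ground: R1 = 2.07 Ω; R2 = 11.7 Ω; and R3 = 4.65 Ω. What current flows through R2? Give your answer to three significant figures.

I ≈ 0.186 A

Parallel bank: R_p = 1/(1/2.07 + 1/11.7 + 1/4.65) = 1.276 Ω.
V_A = 6.49 × 1.276/3.796 = 2.182 V.
Branch current I = V_A/R2 = 2.182/11.7 = 0.1865 A.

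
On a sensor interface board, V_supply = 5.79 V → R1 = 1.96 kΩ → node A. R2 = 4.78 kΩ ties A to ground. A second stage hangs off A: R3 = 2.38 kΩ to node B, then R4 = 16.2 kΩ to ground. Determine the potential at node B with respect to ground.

V_B ≈ 3.33 V

Looking into the second stage from A: R3 + R4 = 18.58 kΩ appears in parallel with R2.
R2 ‖ (R3+R4) = 3.802 kΩ.
V_A = 5.79 × 3.802/(1.96 + 3.802) = 3.820 V.
V_B = V_A × 0.8719 = 3.331 V.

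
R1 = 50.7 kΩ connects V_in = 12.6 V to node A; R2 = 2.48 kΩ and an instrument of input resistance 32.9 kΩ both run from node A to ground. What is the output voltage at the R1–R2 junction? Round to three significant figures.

V_out ≈ 0.548 V

First combine the lower leg with the load: R2 ‖ R_L = 2.306 kΩ.
Then V_out = V_in · R2'/(R1 + R2') = 12.6 × 2.306/53.01 = 0.5482 V.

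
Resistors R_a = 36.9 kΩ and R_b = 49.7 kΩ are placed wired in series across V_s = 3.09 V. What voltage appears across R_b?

V ≈ 1.77 V

Series total: ΣR = 36.9 + 49.7 = 86.60 kΩ.
By the voltage-divider rule, V = 3.09 × 49.70/86.60 = 1.773 V.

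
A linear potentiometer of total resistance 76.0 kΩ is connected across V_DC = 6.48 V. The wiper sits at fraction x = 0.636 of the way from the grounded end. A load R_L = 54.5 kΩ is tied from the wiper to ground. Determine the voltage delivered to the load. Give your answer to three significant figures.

The pot divides into 27.66 kΩ above the wiper and 48.34 kΩ below.
R_L loads the lower segment: effective lower R = 25.62 kΩ.
Then V_out = V_DC · 25.62/(27.66 + 25.62) = 3.115 V.

V_out ≈ 3.12 V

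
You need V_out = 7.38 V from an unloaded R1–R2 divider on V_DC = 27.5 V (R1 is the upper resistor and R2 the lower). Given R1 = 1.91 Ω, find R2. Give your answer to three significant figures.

Required fraction k = V_out/V_DC = 0.2684.
R2 = R1 · 0.2684/(1 − 0.2684) = 0.7006 Ω.

R2 ≈ 0.701 Ω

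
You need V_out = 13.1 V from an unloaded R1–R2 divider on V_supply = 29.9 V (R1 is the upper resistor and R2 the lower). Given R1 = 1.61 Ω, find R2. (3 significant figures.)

Required fraction k = V_out/V_supply = 0.4381.
Rearranging, R2 = R1·k/(1−k) = 1.61 × 0.7798 = 1.255 Ω.

R2 ≈ 1.26 Ω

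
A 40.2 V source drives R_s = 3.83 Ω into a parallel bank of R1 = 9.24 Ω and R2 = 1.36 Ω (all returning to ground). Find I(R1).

I ≈ 1.03 A

Parallel bank: R_p = 1/(1/9.24 + 1/1.36) = 1.186 Ω.
V_A = 40.2 × 1.186/5.016 = 9.502 V.
I(R1) = V_A / R1 = 9.502/9.24 = 1.028 A.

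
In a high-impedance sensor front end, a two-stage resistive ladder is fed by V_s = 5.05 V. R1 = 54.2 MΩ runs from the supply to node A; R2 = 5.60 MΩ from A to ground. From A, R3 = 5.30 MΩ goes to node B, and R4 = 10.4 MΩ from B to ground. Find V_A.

Node A sees R2 in parallel with the series input of stage 2, R3 + R4 = 15.70 MΩ.
R2 ‖ (R3+R4) = 4.128 MΩ.
V_A = 5.05 × 4.128/(54.2 + 4.128) = 0.3574 V.

V_A ≈ 0.357 V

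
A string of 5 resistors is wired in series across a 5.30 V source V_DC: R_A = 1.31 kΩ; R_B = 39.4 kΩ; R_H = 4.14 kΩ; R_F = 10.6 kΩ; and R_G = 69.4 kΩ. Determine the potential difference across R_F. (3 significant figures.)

V ≈ 0.450 V

Total series resistance ΣR = 1.31 + 39.4 + 4.14 + 10.6 + 69.4 = 124.9 kΩ.
Voltage divider: V = V_DC · (10.60 / 124.9) = 5.30 × 0.08490 = 0.4500 V.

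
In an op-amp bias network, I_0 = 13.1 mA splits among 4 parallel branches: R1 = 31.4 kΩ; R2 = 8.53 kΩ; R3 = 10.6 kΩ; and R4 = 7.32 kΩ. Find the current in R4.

Total conductance ΣG = 1/31.4 + 1/8.53 + 1/10.6 + 1/7.32 = 0.3800 (units of 1/kΩ).
By the current-divider rule, I = I_0 · G_k/ΣG = 13.1 × 0.3595 = 4.709 mA.

I ≈ 4.71 mA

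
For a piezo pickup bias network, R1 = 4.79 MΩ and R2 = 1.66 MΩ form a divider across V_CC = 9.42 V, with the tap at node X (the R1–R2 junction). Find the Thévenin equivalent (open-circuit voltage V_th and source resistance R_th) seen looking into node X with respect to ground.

V_th ≈ 2.42 V, R_th ≈ 1.23 MΩ

Open-circuit (no load on X): V_th = V_CC · R2/(R1 + R2) = 9.42 × 1.66/(4.790 + 1.66) = 2.424 V.
Zeroing V_CC shorts the top of R1 to ground, so R_th = R1 ‖ R2 = 1.233 MΩ.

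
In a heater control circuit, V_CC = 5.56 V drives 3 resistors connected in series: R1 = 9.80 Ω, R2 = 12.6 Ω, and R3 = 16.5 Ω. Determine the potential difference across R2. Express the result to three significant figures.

V ≈ 1.80 V

Total series resistance ΣR = 9.80 + 12.6 + 16.5 = 38.90 Ω.
Voltage divider: V = V_CC · (12.60 / 38.90) = 5.56 × 0.3239 = 1.801 V.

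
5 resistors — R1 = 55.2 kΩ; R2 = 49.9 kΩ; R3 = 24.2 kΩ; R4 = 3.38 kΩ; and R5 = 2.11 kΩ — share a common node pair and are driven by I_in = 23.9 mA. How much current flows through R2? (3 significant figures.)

ΣG = 1/55.2 + 1/49.9 + 1/24.2 + 1/3.38 + 1/2.11 = 0.8493.
Current divider: I(R2) = I_in · G_k/ΣG = 23.9 × (0.02004/0.8493) = 23.9 × 0.02360 = 0.5640 mA.

I ≈ 0.564 mA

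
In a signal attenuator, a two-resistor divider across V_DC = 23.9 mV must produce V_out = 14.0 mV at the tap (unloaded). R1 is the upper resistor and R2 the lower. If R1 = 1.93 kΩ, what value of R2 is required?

R2 ≈ 2.73 kΩ

The divider ratio is R2/(R1+R2) = 14.0/23.9 = 0.5858.
So R2 = R1 · V_out/(V_DC − V_out) = 1.93 × 14.0/(23.9 − 14.0) = 1.93 × 1.414 = 2.729 kΩ.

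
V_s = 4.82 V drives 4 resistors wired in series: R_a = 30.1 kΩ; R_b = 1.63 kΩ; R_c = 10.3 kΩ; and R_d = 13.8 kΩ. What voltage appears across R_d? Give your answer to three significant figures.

V ≈ 1.19 V

Total series resistance ΣR = 30.1 + 1.63 + 10.3 + 13.8 = 55.83 kΩ.
V = V_s · R/ΣR = 4.82 × 0.2472 = 1.191 V.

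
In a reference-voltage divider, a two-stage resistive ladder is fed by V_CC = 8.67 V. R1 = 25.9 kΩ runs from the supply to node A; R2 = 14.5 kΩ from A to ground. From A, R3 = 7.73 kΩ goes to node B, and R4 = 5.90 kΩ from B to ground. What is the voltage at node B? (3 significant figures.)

Looking into the second stage from A: R3 + R4 = 13.63 kΩ appears in parallel with R2.
R2 ‖ (R3+R4) = 7.026 kΩ.
V_A = 8.67 × 7.026/(25.9 + 7.026) = 1.850 V.
V_B = V_A × 0.4329 = 0.8008 V.

V_B ≈ 0.801 V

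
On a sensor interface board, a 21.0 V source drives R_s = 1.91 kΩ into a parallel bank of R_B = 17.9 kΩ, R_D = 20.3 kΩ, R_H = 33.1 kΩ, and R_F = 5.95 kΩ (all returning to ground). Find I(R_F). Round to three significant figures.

I ≈ 2.23 mA

Equivalent of the parallel group: R_p = 3.296 kΩ.
V_A = 21.0 × 3.296/5.206 = 13.30 V.
I(R_F) = V_A / R_F = 13.30/5.95 = 2.235 mA.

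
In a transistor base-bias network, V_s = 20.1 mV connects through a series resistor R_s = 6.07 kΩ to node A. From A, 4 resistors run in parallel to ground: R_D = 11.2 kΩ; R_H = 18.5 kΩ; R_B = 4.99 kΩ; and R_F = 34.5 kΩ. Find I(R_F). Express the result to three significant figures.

I ≈ 0.179 µA

Parallel bank: R_p = 1/(1/11.2 + 1/18.5 + 1/4.99 + 1/34.5) = 2.683 kΩ.
V_A by voltage divider: V_A = 20.1 × 2.683/(6.07 + 2.683) = 6.161 mV.
Branch current I = V_A/R_F = 6.161/34.5 = 0.1786 µA.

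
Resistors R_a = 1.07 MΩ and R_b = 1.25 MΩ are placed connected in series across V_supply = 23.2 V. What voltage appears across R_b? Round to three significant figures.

ΣR = 1.07 + 1.25 = 2.320 MΩ.
Voltage divider: V = V_supply · (1.250 / 2.320) = 23.2 × 0.5388 = 12.50 V.

V ≈ 12.5 V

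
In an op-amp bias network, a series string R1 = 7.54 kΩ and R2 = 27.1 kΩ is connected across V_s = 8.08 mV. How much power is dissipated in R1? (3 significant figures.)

ΣR = 34.64 kΩ → I = 8.08/34.64 = 0.2333 µA.
P(R1) = I²·R1 = (0.2333)² × 7.54 = 0.4102 nW.

P ≈ 0.410 nW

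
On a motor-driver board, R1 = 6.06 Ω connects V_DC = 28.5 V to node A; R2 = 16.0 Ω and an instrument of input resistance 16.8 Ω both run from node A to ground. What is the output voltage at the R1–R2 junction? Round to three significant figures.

First combine the lower leg with the load: R2 ‖ R_L = 8.195 Ω.
Voltage divider with the loaded lower leg: V_out = 28.5 × 8.195/(6.06 + 8.195) = 28.5 × 0.5749 = 16.38 V.
(Unloaded it would be 20.7 V; the load pulls it down.)

V_out ≈ 16.4 V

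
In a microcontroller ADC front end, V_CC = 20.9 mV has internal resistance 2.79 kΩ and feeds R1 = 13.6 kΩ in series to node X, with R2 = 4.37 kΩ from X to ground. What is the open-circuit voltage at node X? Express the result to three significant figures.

V_th ≈ 4.40 mV

R1' = 2.79 + 13.6 = 16.39 kΩ (source resistance + R1).
Open-circuit (no load on X): V_th = V_CC · R2/(R1' + R2) = 20.9 × 4.37/(16.39 + 4.37) = 4.399 mV.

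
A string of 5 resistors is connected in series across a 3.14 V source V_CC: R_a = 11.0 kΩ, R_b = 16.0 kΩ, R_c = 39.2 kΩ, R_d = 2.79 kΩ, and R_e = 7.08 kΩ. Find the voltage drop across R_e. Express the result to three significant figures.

Series total: ΣR = 11.0 + 16.0 + 39.2 + 2.79 + 7.08 = 76.07 kΩ.
By the voltage-divider rule, V = 3.14 × 7.080/76.07 = 0.2922 V.

V ≈ 0.292 V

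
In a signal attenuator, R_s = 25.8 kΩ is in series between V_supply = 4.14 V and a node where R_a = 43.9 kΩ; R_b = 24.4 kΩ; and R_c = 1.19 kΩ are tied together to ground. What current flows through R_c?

Parallel bank: R_p = 1/(1/43.9 + 1/24.4 + 1/1.19) = 1.106 kΩ.
Node voltage V_A = V_supply · R_p/(R_s + R_p) = 4.14 × 0.04111 = 0.1702 V.
I(R_c) = V_A / R_c = 0.1702/1.19 = 0.1430 mA.

I ≈ 0.143 mA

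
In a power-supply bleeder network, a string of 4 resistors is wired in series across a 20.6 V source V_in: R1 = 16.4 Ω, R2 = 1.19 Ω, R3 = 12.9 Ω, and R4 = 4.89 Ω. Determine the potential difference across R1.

V ≈ 9.55 V

ΣR = 16.4 + 1.19 + 12.9 + 4.89 = 35.38 Ω.
Voltage divider: V = V_in · (16.40 / 35.38) = 20.6 × 0.4635 = 9.549 V.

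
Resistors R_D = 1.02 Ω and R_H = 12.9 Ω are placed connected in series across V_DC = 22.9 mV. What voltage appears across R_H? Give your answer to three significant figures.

Series total: ΣR = 1.02 + 12.9 = 13.92 Ω.
By the voltage-divider rule, V = 22.9 × 12.90/13.92 = 21.22 mV.

V ≈ 21.2 mV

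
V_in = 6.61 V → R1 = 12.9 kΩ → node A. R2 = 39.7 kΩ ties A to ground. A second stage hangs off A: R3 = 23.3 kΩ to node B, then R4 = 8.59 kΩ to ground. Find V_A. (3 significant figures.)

V_A ≈ 3.82 V

The second stage (R3 + R4 = 31.89 kΩ) loads node A in parallel with R2.
R2 ‖ (R3+R4) = 17.68 kΩ.
First divider: V_A = V_in · 17.68/(12.9 + 17.68) = 3.822 V.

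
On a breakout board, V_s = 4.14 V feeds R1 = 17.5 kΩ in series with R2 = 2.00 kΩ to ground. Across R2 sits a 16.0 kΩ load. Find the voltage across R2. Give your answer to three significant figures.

The load sits in parallel with R2, giving an effective lower resistance R2' = R2·R_L/(R2+R_L) = 1.778 kΩ.
Then V_out = V_s · R2'/(R1 + R2') = 4.14 × 1.778/19.28 = 0.3818 V.

V_out ≈ 0.382 V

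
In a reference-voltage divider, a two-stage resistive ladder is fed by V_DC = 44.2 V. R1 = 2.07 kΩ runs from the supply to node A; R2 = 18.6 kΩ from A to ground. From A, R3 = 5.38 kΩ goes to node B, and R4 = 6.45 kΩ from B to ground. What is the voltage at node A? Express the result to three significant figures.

The second stage (R3 + R4 = 11.83 kΩ) loads node A in parallel with R2.
Effective lower resistance at A: R2 ‖ 11.83 = 7.231 kΩ.
First divider: V_A = V_DC · 7.231/(2.07 + 7.231) = 34.36 V.

V_A ≈ 34.4 V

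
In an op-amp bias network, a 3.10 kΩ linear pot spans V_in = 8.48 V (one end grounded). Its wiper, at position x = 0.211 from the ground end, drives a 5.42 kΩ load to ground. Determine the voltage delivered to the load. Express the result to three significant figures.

V_out ≈ 1.63 V

The pot divides into 2.446 kΩ above the wiper and 0.6541 kΩ below.
(x·R_p) ‖ R_L = 0.5837 kΩ.
V_out = 8.48 × 0.5837/(2.446 + 0.5837) = 1.634 V.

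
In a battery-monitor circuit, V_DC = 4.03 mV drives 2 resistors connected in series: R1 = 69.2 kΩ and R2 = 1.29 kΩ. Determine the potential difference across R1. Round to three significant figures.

Series total: ΣR = 69.2 + 1.29 = 70.49 kΩ.
V = V_DC · R/ΣR = 4.03 × 0.9817 = 3.956 mV.

V ≈ 3.96 mV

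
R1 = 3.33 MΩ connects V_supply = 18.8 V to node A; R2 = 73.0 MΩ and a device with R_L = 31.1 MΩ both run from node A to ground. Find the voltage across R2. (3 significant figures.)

R2 ‖ R_L = (73.0 × 31.1)/(73.0 + 31.1) = 21.81 MΩ.
Now apply the divider: V_out = 18.8 × 0.8675 = 16.31 V.

V_out ≈ 16.3 V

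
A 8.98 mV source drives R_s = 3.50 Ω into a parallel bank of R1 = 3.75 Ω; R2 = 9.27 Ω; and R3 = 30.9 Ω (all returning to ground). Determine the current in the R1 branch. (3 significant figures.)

Equivalent of the parallel group: R_p = 2.458 Ω.
Node voltage V_A = V_CC · R_p/(R_s + R_p) = 8.98 × 0.4125 = 3.704 mV.
Branch current I = V_A/R1 = 3.704/3.75 = 0.9878 mA.

I ≈ 0.988 mA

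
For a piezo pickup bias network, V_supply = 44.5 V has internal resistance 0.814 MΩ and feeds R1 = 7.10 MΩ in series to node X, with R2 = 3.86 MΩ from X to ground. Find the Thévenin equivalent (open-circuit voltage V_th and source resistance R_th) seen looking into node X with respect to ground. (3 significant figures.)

V_th ≈ 14.6 V, R_th ≈ 2.59 MΩ

R1' = 0.814 + 7.10 = 7.914 MΩ (source resistance + R1).
V_th is the unloaded tap voltage: V_supply · R2/(R1'+R2) = 44.5 × 0.3278 = 14.59 V.
With V_supply suppressed (replaced by a short), R_th = R1' ‖ R2 = (7.914 × 3.86)/(7.914 + 3.86) = 2.595 MΩ.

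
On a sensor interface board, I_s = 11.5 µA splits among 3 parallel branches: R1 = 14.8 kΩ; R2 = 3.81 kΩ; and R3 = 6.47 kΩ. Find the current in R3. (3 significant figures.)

I ≈ 3.67 µA

Total conductance ΣG = 1/14.8 + 1/3.81 + 1/6.47 = 0.4846 (units of 1/kΩ).
Current divider: I(R3) = I_s · G_k/ΣG = 11.5 × (0.1546/0.4846) = 11.5 × 0.3189 = 3.668 µA.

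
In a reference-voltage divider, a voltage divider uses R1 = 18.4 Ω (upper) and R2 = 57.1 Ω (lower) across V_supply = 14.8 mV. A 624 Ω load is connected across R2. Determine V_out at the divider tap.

V_out ≈ 10.9 mV

First combine the lower leg with the load: R2 ‖ R_L = 52.31 Ω.
Then V_out = V_supply · R2'/(R1 + R2') = 14.8 × 52.31/70.71 = 10.95 mV.
(Unloaded it would be 11.2 mV; the load pulls it down.)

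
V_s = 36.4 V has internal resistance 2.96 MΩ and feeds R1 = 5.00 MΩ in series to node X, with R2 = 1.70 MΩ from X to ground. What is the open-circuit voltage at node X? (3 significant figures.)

V_th ≈ 6.41 V

R1' = 2.96 + 5.00 = 7.960 MΩ (source resistance + R1).
With X open, the divider is unloaded: V_th = 36.4 × 1.70/9.660 = 6.406 V.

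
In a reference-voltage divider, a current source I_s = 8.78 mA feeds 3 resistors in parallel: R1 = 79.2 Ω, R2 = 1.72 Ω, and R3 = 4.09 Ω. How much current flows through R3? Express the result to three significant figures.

Conductances: ΣG = 1/79.2 + 1/1.72 + 1/4.09 = 0.8385 (1/Ω).
R3 takes the fraction G_k/ΣG = 0.2445/0.8385 = 0.2916, so I = 8.78 × 0.2916 = 2.560 mA.

I ≈ 2.56 mA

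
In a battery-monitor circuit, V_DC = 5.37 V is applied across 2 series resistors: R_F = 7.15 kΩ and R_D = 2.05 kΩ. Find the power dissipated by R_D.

Series current I = V_DC/ΣR = 5.37/9.200 = 0.5837 mA.
P = I²R = 0.3407 × 2.05 = 0.6984 mW.

P ≈ 0.698 mW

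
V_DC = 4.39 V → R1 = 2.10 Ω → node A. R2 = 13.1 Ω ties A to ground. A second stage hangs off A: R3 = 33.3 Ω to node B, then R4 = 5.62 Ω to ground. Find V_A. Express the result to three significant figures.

Looking into the second stage from A: R3 + R4 = 38.92 Ω appears in parallel with R2.
R2 ‖ (R3+R4) = 9.801 Ω.
First divider: V_A = V_DC · 9.801/(2.10 + 9.801) = 3.615 V.

V_A ≈ 3.62 V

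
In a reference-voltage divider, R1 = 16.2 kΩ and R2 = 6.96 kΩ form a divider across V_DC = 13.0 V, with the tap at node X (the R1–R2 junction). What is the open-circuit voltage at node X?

Open-circuit (no load on X): V_th = V_DC · R2/(R1 + R2) = 13.0 × 6.96/(16.20 + 6.96) = 3.907 V.

V_th ≈ 3.91 V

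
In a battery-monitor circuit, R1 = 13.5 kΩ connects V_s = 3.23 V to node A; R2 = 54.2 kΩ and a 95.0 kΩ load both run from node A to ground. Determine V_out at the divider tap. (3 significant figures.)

V_out ≈ 2.32 V

First combine the lower leg with the load: R2 ‖ R_L = 34.51 kΩ.
Voltage divider with the loaded lower leg: V_out = 3.23 × 34.51/(13.5 + 34.51) = 3.23 × 0.7188 = 2.322 V.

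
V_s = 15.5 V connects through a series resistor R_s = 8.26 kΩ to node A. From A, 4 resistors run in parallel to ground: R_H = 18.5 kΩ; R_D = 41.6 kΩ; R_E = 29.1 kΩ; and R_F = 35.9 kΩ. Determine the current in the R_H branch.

Combine the parallel branches: R_p = (1/18.5 + 1/41.6 + 1/29.1 + 1/35.9)⁻¹ = 7.127 kΩ.
V_A by voltage divider: V_A = 15.5 × 7.127/(8.26 + 7.127) = 7.179 V.
I(R_H) = V_A / R_H = 7.179/18.5 = 0.3881 mA.

I ≈ 0.388 mA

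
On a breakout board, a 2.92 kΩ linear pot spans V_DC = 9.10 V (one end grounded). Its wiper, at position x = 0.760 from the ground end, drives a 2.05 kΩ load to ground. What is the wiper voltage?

The pot divides into 0.7008 kΩ above the wiper and 2.219 kΩ below.
R_L loads the lower segment: effective lower R = 1.066 kΩ.
Loaded-divider output: V_out = 9.10 × 0.6033 = 5.490 V.
(Unloaded: V_out = x·V_DC = 6.92 V.)

V_out ≈ 5.49 V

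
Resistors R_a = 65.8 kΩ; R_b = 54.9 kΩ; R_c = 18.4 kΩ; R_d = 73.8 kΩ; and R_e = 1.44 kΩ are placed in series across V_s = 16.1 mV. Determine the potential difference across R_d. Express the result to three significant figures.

V ≈ 5.54 mV

ΣR = 65.8 + 54.9 + 18.4 + 73.8 + 1.44 = 214.3 kΩ.
By the voltage-divider rule, V = 16.1 × 73.80/214.3 = 5.543 mV.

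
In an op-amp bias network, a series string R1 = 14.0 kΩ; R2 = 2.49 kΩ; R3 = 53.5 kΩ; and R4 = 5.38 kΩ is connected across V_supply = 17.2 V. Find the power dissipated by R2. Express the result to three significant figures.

P ≈ 0.130 mW

Series current I = V_supply/ΣR = 17.2/75.37 = 0.2282 mA.
P = I²R = 0.05208 × 2.49 = 0.1297 mW.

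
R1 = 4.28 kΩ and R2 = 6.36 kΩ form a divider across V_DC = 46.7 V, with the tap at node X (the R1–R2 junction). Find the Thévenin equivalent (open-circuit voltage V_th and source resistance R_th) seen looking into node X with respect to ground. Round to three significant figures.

V_th is the unloaded tap voltage: V_DC · R2/(R1+R2) = 46.7 × 0.5977 = 27.91 V.
Zeroing V_DC shorts the top of R1 to ground, so R_th = R1 ‖ R2 = 2.558 kΩ.

V_th ≈ 27.9 V, R_th ≈ 2.56 kΩ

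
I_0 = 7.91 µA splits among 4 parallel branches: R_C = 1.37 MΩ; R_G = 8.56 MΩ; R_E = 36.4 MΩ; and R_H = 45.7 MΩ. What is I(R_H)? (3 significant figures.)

I ≈ 0.193 µA

Total conductance ΣG = 1/1.37 + 1/8.56 + 1/36.4 + 1/45.7 = 0.8961 (units of 1/MΩ).
Current divider: I(R_H) = I_0 · G_k/ΣG = 7.91 × (0.02188/0.8961) = 7.91 × 0.02442 = 0.1932 µA.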